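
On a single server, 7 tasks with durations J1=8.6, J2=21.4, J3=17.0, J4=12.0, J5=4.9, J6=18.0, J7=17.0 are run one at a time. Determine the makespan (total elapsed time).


Sequential makespan: sum all processing times
= 8.6 + 21.4 + 17.0 + 12.0 + 4.9 + 18.0 + 17.0
= 98.9 time units


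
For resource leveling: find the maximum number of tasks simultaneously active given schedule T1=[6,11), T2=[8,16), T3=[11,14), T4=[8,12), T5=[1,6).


Check each time point for overlaps:
  t=8: 3 tasks active (T1, T2, T4)
Max concurrent = 3


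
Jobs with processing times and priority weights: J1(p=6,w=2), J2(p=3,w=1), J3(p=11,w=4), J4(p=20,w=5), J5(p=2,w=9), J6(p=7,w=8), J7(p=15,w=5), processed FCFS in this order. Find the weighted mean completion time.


Completion times:
  J1: C=6, w×C=2×6=12
  J2: C=9, w×C=1×9=9
  J3: C=20, w×C=4×20=80
  J4: C=40, w×C=5×40=200
  J5: C=42, w×C=9×42=378
  J6: C=49, w×C=8×49=392
  J7: C=64, w×C=5×64=320
Sum w×C = 1391
Sum w = 34
Weighted avg = 1391/34
= 40.91


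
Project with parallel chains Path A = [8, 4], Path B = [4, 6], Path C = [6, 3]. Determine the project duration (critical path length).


Path A: 8 + 4 = 12
Path B: 4 + 6 = 10
Path C: 6 + 3 = 9
Critical path = longest = max(12, 10, 9)
= 12 (Path A)


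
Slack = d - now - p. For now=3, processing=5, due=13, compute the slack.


Slack = due - current_time - processing
= 13 - 3 - 5
= 5


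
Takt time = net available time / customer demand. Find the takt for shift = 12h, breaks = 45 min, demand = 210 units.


Available = 12×60 - 45 = 675 min
Takt time = 675 / 210
= 3.21 min/unit


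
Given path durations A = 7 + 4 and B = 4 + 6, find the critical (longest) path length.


Path A: 7 + 4 = 11
Path B: 4 + 6 = 10
Critical path = longest = max(11, 10)
= 11 (Path A)


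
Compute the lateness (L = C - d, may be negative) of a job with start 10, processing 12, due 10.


Completion = 10 + 12 = 22
Lateness = C - d = 22 - 10
= 12


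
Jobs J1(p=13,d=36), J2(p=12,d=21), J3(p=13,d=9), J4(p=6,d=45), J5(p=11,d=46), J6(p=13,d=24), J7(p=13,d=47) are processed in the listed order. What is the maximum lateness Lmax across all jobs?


Lateness per job (L = C - d):
  J1: C=13, d=36, L=-23
  J2: C=25, d=21, L=4
  J3: C=38, d=9, L=29
  J4: C=44, d=45, L=-1
  J5: C=55, d=46, L=9
  J6: C=68, d=24, L=44
  J7: C=81, d=47, L=34
Lmax = max(-23, 4, 29, -1, 9, 44, 34)
= 44


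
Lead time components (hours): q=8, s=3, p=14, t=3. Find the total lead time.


Lead time = queue + setup + processing + transit
= 8 + 3 + 14 + 3
= 28 hours


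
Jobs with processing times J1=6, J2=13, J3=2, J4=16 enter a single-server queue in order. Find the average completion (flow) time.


Completion times:
  J1: completes at 6
  J2: completes at 19
  J3: completes at 21
  J4: completes at 37
Sum = 83
Average = 83/4
= 20.75


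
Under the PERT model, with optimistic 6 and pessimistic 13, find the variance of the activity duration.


σ² = ((p - o) / 6)² = (p - o)² / 36
= (13 - 6)² / 36
= 7² / 36
= 49 / 36
= 1.3611


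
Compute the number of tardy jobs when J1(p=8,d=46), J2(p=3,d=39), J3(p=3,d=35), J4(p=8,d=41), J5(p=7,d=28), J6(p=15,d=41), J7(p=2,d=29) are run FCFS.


Completion vs due date:
  J1: C=8, d=46 → on time
  J2: C=11, d=39 → on time
  J3: C=14, d=35 → on time
  J4: C=22, d=41 → on time
  J5: C=29, d=28 → TARDY
  J6: C=44, d=41 → TARDY
  J7: C=46, d=29 → TARDY
Tardy jobs: J5, J6, J7
Count = 3


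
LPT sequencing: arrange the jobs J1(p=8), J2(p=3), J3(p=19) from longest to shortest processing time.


LPT: sort by longest processing time first
  J3: p=19
  J1: p=8
  J2: p=3
Order: J3 → J1 → J2


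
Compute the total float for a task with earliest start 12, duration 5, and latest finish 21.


EF = ES + duration = 12 + 5 = 17
LS = LF - duration = 21 - 5 = 16
Total Float = LF - EF = 21 - 17
(or LS - ES = 16 - 12)
= 4


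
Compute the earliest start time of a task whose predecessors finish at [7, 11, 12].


ES = max of all predecessor completion times
Predecessors: [7, 11, 12]
ES = max(7, 11, 12)
= 12


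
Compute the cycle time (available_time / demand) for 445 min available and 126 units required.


Cycle time = available time / demand
= 445 / 126
= 3.53 min/unit


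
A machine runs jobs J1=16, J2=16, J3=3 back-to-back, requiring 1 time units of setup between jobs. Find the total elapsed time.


Makespan = Σ processing + (n-1) × setup
= (16 + 16 + 3) + (3-1)×1
= 35 + 2
= 37 time units


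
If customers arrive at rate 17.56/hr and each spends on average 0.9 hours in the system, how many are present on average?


Little's law: L = λ × W
= 17.56 × 0.9
= 15.80


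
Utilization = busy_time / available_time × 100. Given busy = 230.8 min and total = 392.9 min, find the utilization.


Utilization = busy / total × 100
= 230.8 / 392.9 × 100
= 58.7%


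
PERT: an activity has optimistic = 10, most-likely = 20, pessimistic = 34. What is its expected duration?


te = (o + 4m + p) / 6
= (10 + 4×20 + 34) / 6
= (10 + 80 + 34) / 6
= 124 / 6
= 20.67


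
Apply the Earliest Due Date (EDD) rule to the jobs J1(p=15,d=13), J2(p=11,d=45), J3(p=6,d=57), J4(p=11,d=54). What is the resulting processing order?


EDD: sort by earliest due date
  J1: d=13, p=15
  J2: d=45, p=11
  J4: d=54, p=11
  J3: d=57, p=6
Order: J1 → J2 → J4 → J3


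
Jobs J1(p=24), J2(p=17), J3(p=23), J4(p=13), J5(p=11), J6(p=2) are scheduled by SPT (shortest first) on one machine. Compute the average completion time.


SPT order: J6 → J5 → J4 → J2 → J3 → J1
Completion times:
  J6: C=2
  J5: C=13
  J4: C=26
  J2: C=43
  J3: C=66
  J1: C=90
Sum = 240, n = 6
Mean flow = 240/6
= 40.00


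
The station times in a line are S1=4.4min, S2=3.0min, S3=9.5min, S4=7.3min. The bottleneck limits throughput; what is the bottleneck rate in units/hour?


Bottleneck = longest station time
Station times: [4.4, 3.0, 9.5, 7.3]
Max = 9.5 min
Rate = 60 / 9.5
= 6.32 units/hour (bottleneck: 9.5min)


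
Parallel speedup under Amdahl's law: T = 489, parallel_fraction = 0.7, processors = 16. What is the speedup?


Amdahl's law: T_p = T × ((1-p) + p/N)
= 489 × ((1-0.7) + 0.7/16)
= 489 × (0.30 + 0.0437)
= 489 × 0.3438
= 168.09
Speedup = 489/168.09
= 2.91×


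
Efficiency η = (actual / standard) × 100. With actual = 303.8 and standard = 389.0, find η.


Efficiency = (actual / standard) × 100
= (303.8 / 389.0) × 100
= 78.1%


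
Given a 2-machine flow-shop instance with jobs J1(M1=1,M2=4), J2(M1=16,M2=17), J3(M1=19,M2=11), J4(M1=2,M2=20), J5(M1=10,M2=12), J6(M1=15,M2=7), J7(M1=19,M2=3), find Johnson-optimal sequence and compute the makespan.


Johnson's rule:
Group 1 (M1≤M2, sort by M1): ['J1', 'J4', 'J5', 'J2']
Group 2 (M1>M2, sort desc M2): ['J3', 'J6', 'J7']
Sequence: J1 → J4 → J5 → J2 → J3 → J6 → J7
Makespan calculation:
  J1: M1 done=1, M2 done=5
  J4: M1 done=3, M2 done=25
  J5: M1 done=13, M2 done=37
  J2: M1 done=29, M2 done=54
  J3: M1 done=48, M2 done=65
  J6: M1 done=63, M2 done=72
  J7: M1 done=82, M2 done=85
= Sequence: J1 → J4 → J5 → J2 → J3 → J6 → J7, Makespan: 85


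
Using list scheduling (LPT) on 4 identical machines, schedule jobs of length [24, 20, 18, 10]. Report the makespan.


Jobs (LPT sorted): [24, 20, 18, 10]
Machines: 4
  J=24 → Machine 1 (load: 0+24=24)
  J=20 → Machine 2 (load: 0+20=20)
  J=18 → Machine 3 (load: 0+18=18)
  J=10 → Machine 4 (load: 0+10=10)
Machine loads: [24, 20, 18, 10]
Makespan = max = 24 time units


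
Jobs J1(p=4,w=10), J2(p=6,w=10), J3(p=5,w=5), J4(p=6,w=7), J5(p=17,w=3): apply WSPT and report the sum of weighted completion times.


WSPT order (by p/w): J1 → J2 → J4 → J3 → J5
  J1: C=4, w·C=10×4=40
  J2: C=10, w·C=10×10=100
  J4: C=16, w·C=7×16=112
  J3: C=21, w·C=5×21=105
  J5: C=38, w·C=3×38=114
Σ w·C = 471
= 471


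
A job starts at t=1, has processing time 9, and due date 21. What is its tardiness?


Completion = start + processing = 1 + 9 = 10
Tardiness = max(0, C - d) = max(0, 10 - 21)
= max(0, -11)
= 0


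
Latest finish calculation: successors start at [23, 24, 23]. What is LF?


LF = min of all successor start times
Successors start at: [23, 24, 23]
LF = min(23, 24, 23)
= 23


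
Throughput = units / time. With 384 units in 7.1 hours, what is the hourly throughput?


Throughput = units / time
= 384 / 7.1
= 54.1 units/hour


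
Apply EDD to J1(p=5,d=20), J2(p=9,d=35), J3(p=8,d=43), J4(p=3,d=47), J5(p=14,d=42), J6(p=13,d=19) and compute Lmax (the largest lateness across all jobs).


EDD order: J6 → J1 → J2 → J5 → J3 → J4
Completion and lateness:
  J6: C=13, d=19, L=13-19=-6
  J1: C=18, d=20, L=18-20=-2
  J2: C=27, d=35, L=27-35=-8
  J5: C=41, d=42, L=41-42=-1
  J3: C=49, d=43, L=49-43=6
  J4: C=52, d=47, L=52-47=5
Lmax = max(-6, -2, -8, -1, 6, 5)
= 6


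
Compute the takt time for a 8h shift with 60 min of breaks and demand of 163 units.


Available = 8×60 - 60 = 420 min
Takt time = 420 / 163
= 2.58 min/unit


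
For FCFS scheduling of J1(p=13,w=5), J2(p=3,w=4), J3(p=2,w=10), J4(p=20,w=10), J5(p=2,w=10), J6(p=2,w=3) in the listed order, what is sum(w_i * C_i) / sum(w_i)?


Completion times:
  J1: C=13, w×C=5×13=65
  J2: C=16, w×C=4×16=64
  J3: C=18, w×C=10×18=180
  J4: C=38, w×C=10×38=380
  J5: C=40, w×C=10×40=400
  J6: C=42, w×C=3×42=126
Sum w×C = 1215
Sum w = 42
Weighted avg = 1215/42
= 28.93


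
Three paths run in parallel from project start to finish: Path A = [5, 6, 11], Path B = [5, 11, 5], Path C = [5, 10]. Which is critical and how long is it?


Path A: 5 + 6 + 11 = 22
Path B: 5 + 11 + 5 = 21
Path C: 5 + 10 = 15
Critical path = longest = max(22, 21, 15)
= 22 (Path A)


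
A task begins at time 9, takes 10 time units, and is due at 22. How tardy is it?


Completion = start + processing = 9 + 10 = 19
Tardiness = max(0, C - d) = max(0, 19 - 22)
= max(0, -3)
= 0


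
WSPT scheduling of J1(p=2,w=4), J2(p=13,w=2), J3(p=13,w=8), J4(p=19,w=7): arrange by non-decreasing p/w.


WSPT (Smith's rule): sort by p/w ascending
  J1: p/w = 2/4 = 0.500
  J3: p/w = 13/8 = 1.625
  J4: p/w = 19/7 = 2.714
  J2: p/w = 13/2 = 6.500
Order: J1 → J3 → J4 → J2


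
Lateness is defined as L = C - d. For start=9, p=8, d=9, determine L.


Completion = 9 + 8 = 17
Lateness = C - d = 17 - 9
= 8


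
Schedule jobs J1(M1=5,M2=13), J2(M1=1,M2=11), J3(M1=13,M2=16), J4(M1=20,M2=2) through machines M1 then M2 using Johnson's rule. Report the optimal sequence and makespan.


Johnson's rule:
Group 1 (M1≤M2, sort by M1): ['J2', 'J1', 'J3']
Group 2 (M1>M2, sort desc M2): ['J4']
Sequence: J2 → J1 → J3 → J4
Makespan calculation:
  J2: M1 done=1, M2 done=12
  J1: M1 done=6, M2 done=25
  J3: M1 done=19, M2 done=41
  J4: M1 done=39, M2 done=43
= Sequence: J2 → J1 → J3 → J4, Makespan: 43


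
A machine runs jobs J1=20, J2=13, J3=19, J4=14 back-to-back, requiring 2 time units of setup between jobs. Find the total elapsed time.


Makespan = Σ processing + (n-1) × setup
= (20 + 13 + 19 + 14) + (4-1)×2
= 66 + 6
= 72 time units


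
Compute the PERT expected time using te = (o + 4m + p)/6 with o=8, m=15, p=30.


te = (o + 4m + p) / 6
= (8 + 4×15 + 30) / 6
= (8 + 60 + 30) / 6
= 98 / 6
= 16.33


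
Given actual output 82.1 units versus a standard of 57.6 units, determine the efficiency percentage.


Efficiency = (actual / standard) × 100
= (82.1 / 57.6) × 100
= 142.5%


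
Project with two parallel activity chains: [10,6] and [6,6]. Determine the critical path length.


Path A: 10 + 6 = 16
Path B: 6 + 6 = 12
Critical path = longest = max(16, 12)
= 16 (Path A)


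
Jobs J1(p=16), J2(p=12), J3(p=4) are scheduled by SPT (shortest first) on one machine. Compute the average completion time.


SPT order: J3 → J2 → J1
Completion times:
  J3: C=4
  J2: C=16
  J1: C=32
Sum = 52, n = 3
Mean flow = 52/3
= 17.33


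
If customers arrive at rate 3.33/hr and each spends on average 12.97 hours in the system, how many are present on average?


Little's law: L = λ × W
= 3.33 × 12.97
= 43.19


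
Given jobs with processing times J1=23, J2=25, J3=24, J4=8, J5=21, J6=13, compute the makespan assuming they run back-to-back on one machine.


Sequential makespan: sum all processing times
= 23 + 25 + 24 + 8 + 21 + 13
= 114 time units


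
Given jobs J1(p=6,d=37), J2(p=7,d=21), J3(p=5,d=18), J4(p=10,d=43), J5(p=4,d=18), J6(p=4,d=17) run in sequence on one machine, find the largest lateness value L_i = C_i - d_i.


Lateness per job (L = C - d):
  J1: C=6, d=37, L=-31
  J2: C=13, d=21, L=-8
  J3: C=18, d=18, L=0
  J4: C=28, d=43, L=-15
  J5: C=32, d=18, L=14
  J6: C=36, d=17, L=19
Lmax = max(-31, -8, 0, -15, 14, 19)
= 19


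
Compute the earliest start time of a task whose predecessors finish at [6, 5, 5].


ES = max of all predecessor completion times
Predecessors: [6, 5, 5]
ES = max(6, 5, 5)
= 6


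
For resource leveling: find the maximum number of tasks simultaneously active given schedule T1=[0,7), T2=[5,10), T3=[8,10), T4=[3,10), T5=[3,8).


Check each time point for overlaps:
  t=5: 4 tasks active (T1, T2, T4, T5)
Max concurrent = 4


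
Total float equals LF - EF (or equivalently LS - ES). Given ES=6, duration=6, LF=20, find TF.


EF = ES + duration = 6 + 6 = 12
LS = LF - duration = 20 - 6 = 14
Total Float = LF - EF = 20 - 12
(or LS - ES = 14 - 6)
= 8


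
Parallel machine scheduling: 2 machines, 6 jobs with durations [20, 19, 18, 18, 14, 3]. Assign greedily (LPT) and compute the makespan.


Jobs (LPT sorted): [20, 19, 18, 18, 14, 3]
Machines: 2
  J=20 → Machine 1 (load: 0+20=20)
  J=19 → Machine 2 (load: 0+19=19)
  J=18 → Machine 2 (load: 19+18=37)
  J=18 → Machine 1 (load: 20+18=38)
  J=14 → Machine 2 (load: 37+14=51)
  J=3 → Machine 1 (load: 38+3=41)
Machine loads: [41, 51]
Makespan = max = 51 time units


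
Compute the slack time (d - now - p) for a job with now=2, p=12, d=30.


Slack = due - current_time - processing
= 30 - 2 - 12
= 16


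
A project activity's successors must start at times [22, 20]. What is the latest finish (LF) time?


LF = min of all successor start times
Successors start at: [22, 20]
LF = min(22, 20)
= 20


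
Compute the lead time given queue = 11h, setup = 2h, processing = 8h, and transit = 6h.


Lead time = queue + setup + processing + transit
= 11 + 2 + 8 + 6
= 27 hours


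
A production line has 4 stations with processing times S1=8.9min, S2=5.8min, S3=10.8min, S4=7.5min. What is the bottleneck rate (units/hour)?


Bottleneck = longest station time
Station times: [8.9, 5.8, 10.8, 7.5]
Max = 10.8 min
Rate = 60 / 10.8
= 5.56 units/hour (bottleneck: 10.8min)


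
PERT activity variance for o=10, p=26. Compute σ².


σ² = ((p - o) / 6)² = (p - o)² / 36
= (26 - 10)² / 36
= 16² / 36
= 256 / 36
= 7.1111


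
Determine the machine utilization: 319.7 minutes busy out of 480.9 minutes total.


Utilization = busy / total × 100
= 319.7 / 480.9 × 100
= 66.5%


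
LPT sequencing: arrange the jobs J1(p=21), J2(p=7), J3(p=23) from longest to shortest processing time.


LPT: sort by longest processing time first
  J3: p=23
  J1: p=21
  J2: p=7
Order: J3 → J1 → J2


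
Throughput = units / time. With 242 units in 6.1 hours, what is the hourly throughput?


Throughput = units / time
= 242 / 6.1
= 39.7 units/hour


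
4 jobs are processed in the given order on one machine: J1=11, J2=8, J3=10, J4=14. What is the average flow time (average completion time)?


Completion times:
  J1: completes at 11
  J2: completes at 19
  J3: completes at 29
  J4: completes at 43
Sum = 102
Average = 102/4
= 25.50


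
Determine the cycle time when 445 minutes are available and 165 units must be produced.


Cycle time = available time / demand
= 445 / 165
= 2.70 min/unit


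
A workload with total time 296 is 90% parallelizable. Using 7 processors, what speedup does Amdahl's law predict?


Amdahl's law: T_p = T × ((1-p) + p/N)
= 296 × ((1-0.9) + 0.9/7)
= 296 × (0.10 + 0.1286)
= 296 × 0.2286
= 67.66
Speedup = 296/67.66
= 4.38×


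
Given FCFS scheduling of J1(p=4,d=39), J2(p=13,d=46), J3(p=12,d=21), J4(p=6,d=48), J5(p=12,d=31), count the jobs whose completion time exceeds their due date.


Completion vs due date:
  J1: C=4, d=39 → on time
  J2: C=17, d=46 → on time
  J3: C=29, d=21 → TARDY
  J4: C=35, d=48 → on time
  J5: C=47, d=31 → TARDY
Tardy jobs: J3, J5
Count = 2


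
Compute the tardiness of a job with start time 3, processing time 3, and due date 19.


Completion = start + processing = 3 + 3 = 6
Tardiness = max(0, C - d) = max(0, 6 - 19)
= max(0, -13)
= 0


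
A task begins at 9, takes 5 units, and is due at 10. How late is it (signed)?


Completion = 9 + 5 = 14
Lateness = C - d = 14 - 10
= 4


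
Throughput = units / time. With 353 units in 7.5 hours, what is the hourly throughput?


Throughput = units / time
= 353 / 7.5
= 47.1 units/hour


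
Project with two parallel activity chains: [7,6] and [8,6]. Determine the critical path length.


Path A: 7 + 6 = 13
Path B: 8 + 6 = 14
Critical path = longest = max(13, 14)
= 14 (Path B)


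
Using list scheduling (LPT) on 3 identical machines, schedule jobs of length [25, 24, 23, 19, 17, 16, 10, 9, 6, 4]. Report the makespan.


Jobs (LPT sorted): [25, 24, 23, 19, 17, 16, 10, 9, 6, 4]
Machines: 3
  J=25 → Machine 1 (load: 0+25=25)
  J=24 → Machine 2 (load: 0+24=24)
  J=23 → Machine 3 (load: 0+23=23)
  J=19 → Machine 3 (load: 23+19=42)
  J=17 → Machine 2 (load: 24+17=41)
  J=16 → Machine 1 (load: 25+16=41)
  J=10 → Machine 1 (load: 41+10=51)
  J=9 → Machine 2 (load: 41+9=50)
  J=6 → Machine 3 (load: 42+6=48)
  J=4 → Machine 3 (load: 48+4=52)
Machine loads: [51, 50, 52]
Makespan = max = 52 time units


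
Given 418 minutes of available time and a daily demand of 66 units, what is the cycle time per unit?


Cycle time = available time / demand
= 418 / 66
= 6.33 min/unit


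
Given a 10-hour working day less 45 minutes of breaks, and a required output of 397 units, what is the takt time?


Available = 10×60 - 45 = 555 min
Takt time = 555 / 397
= 1.40 min/unit


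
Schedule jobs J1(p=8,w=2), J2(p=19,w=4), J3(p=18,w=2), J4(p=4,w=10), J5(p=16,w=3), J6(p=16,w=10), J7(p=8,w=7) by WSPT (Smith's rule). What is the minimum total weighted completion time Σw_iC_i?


WSPT order (by p/w): J4 → J7 → J6 → J1 → J2 → J5 → J3
  J4: C=4, w·C=10×4=40
  J7: C=12, w·C=7×12=84
  J6: C=28, w·C=10×28=280
  J1: C=36, w·C=2×36=72
  J2: C=55, w·C=4×55=220
  J5: C=71, w·C=3×71=213
  J3: C=89, w·C=2×89=178
Σ w·C = 1087
= 1087


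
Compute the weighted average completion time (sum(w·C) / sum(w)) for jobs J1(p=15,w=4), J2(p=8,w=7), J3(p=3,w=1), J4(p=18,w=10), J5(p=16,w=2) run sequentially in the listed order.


Completion times:
  J1: C=15, w×C=4×15=60
  J2: C=23, w×C=7×23=161
  J3: C=26, w×C=1×26=26
  J4: C=44, w×C=10×44=440
  J5: C=60, w×C=2×60=120
Sum w×C = 807
Sum w = 24
Weighted avg = 807/24
= 33.62


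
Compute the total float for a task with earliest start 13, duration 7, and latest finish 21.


EF = ES + duration = 13 + 7 = 20
LS = LF - duration = 21 - 7 = 14
Total Float = LF - EF = 21 - 20
(or LS - ES = 14 - 13)
= 1


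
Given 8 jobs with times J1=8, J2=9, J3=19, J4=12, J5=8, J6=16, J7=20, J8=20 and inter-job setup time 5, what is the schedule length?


Makespan = Σ processing + (n-1) × setup
= (8 + 9 + 19 + 12 + 8 + 16 + 20 + 20) + (8-1)×5
= 112 + 35
= 147 time units


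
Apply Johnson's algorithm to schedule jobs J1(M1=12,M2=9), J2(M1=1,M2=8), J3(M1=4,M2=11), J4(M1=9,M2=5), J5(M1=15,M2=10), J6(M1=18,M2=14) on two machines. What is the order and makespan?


Johnson's rule:
Group 1 (M1≤M2, sort by M1): ['J2', 'J3']
Group 2 (M1>M2, sort desc M2): ['J6', 'J5', 'J1', 'J4']
Sequence: J2 → J3 → J6 → J5 → J1 → J4
Makespan calculation:
  J2: M1 done=1, M2 done=9
  J3: M1 done=5, M2 done=20
  J6: M1 done=23, M2 done=37
  J5: M1 done=38, M2 done=48
  J1: M1 done=50, M2 done=59
  J4: M1 done=59, M2 done=64
= Sequence: J2 → J3 → J6 → J5 → J1 → J4, Makespan: 64


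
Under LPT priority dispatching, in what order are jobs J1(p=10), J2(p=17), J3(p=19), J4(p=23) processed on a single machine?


LPT: sort by longest processing time first
  J4: p=23
  J3: p=19
  J2: p=17
  J1: p=10
Order: J4 → J3 → J2 → J1


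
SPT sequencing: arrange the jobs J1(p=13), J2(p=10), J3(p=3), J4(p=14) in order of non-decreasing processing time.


SPT: sort by shortest processing time
  J3: p=3
  J2: p=10
  J1: p=13
  J4: p=14
Order: J3 → J2 → J1 → J4


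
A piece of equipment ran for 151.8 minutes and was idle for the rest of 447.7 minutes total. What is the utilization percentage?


Utilization = busy / total × 100
= 151.8 / 447.7 × 100
= 33.9%


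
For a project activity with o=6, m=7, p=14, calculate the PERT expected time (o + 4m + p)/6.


te = (o + 4m + p) / 6
= (6 + 4×7 + 14) / 6
= (6 + 28 + 14) / 6
= 48 / 6
= 8.00


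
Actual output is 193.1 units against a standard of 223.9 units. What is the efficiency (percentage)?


Efficiency = (actual / standard) × 100
= (193.1 / 223.9) × 100
= 86.2%


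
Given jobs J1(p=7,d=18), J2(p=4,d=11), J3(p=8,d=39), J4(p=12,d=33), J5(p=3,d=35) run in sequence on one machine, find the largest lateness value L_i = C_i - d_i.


Lateness per job (L = C - d):
  J1: C=7, d=18, L=-11
  J2: C=11, d=11, L=0
  J3: C=19, d=39, L=-20
  J4: C=31, d=33, L=-2
  J5: C=34, d=35, L=-1
Lmax = max(-11, 0, -20, -2, -1)
= 0


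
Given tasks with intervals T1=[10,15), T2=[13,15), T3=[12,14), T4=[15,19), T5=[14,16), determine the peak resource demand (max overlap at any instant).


Check each time point for overlaps:
  t=13: 3 tasks active (T1, T2, T3)
Max concurrent = 3


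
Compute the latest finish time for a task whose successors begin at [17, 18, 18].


LF = min of all successor start times
Successors start at: [17, 18, 18]
LF = min(17, 18, 18)
= 17


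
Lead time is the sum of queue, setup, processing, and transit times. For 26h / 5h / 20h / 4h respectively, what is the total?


Lead time = queue + setup + processing + transit
= 26 + 5 + 20 + 4
= 55 hours


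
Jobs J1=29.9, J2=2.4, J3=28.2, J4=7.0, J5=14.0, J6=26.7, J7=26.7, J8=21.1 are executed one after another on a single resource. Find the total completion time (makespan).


Sequential makespan: sum all processing times
= 29.9 + 2.4 + 28.2 + 7.0 + 14.0 + 26.7 + 26.7 + 21.1
= 156.0 time units


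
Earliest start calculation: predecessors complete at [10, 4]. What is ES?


ES = max of all predecessor completion times
Predecessors: [10, 4]
ES = max(10, 4)
= 10


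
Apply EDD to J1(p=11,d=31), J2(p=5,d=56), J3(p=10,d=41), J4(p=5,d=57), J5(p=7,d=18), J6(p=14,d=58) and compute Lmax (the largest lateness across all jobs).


EDD order: J5 → J1 → J3 → J2 → J4 → J6
Completion and lateness:
  J5: C=7, d=18, L=7-18=-11
  J1: C=18, d=31, L=18-31=-13
  J3: C=28, d=41, L=28-41=-13
  J2: C=33, d=56, L=33-56=-23
  J4: C=38, d=57, L=38-57=-19
  J6: C=52, d=58, L=52-58=-6
Lmax = max(-11, -13, -13, -23, -19, -6)
= -6


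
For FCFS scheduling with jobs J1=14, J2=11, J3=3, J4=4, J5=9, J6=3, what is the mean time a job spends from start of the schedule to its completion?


Completion times:
  J1: completes at 14
  J2: completes at 25
  J3: completes at 28
  J4: completes at 32
  J5: completes at 41
  J6: completes at 44
Sum = 184
Average = 184/6
= 30.67


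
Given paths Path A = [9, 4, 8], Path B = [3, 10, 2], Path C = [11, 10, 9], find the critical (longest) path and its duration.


Path A: 9 + 4 + 8 = 21
Path B: 3 + 10 + 2 = 15
Path C: 11 + 10 + 9 = 30
Critical path = longest = max(21, 15, 30)
= 30 (Path C)


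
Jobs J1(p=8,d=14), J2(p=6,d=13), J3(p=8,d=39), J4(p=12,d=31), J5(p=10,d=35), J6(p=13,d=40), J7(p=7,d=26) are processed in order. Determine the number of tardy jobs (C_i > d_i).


Completion vs due date:
  J1: C=8, d=14 → on time
  J2: C=14, d=13 → TARDY
  J3: C=22, d=39 → on time
  J4: C=34, d=31 → TARDY
  J5: C=44, d=35 → TARDY
  J6: C=57, d=40 → TARDY
  J7: C=64, d=26 → TARDY
Tardy jobs: J2, J4, J5, J6, J7
Count = 5


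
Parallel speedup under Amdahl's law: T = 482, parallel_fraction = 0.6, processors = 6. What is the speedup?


Amdahl's law: T_p = T × ((1-p) + p/N)
= 482 × ((1-0.6) + 0.6/6)
= 482 × (0.40 + 0.1000)
= 482 × 0.5000
= 241.00
Speedup = 482/241.00
= 2.00×


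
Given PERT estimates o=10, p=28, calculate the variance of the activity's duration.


σ² = ((p - o) / 6)² = (p - o)² / 36
= (28 - 10)² / 36
= 18² / 36
= 324 / 36
= 9.0000


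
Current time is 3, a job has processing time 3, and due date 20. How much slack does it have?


Slack = due - current_time - processing
= 20 - 3 - 3
= 14


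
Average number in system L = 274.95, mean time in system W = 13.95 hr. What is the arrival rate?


Little's law: L = λW → λ = L / W
= 274.95 / 13.95
= 19.71 per hour


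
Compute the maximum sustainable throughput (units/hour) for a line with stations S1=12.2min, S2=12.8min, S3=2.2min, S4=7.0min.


Bottleneck = longest station time
Station times: [12.2, 12.8, 2.2, 7.0]
Max = 12.8 min
Rate = 60 / 12.8
= 4.69 units/hour (bottleneck: 12.8min)


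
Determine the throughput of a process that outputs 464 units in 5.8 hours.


Throughput = units / time
= 464 / 5.8
= 80.0 units/hour


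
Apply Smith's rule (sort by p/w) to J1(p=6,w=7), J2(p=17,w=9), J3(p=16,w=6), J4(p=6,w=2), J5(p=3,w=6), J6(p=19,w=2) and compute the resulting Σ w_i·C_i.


WSPT order (by p/w): J5 → J1 → J2 → J3 → J4 → J6
  J5: C=3, w·C=6×3=18
  J1: C=9, w·C=7×9=63
  J2: C=26, w·C=9×26=234
  J3: C=42, w·C=6×42=252
  J4: C=48, w·C=2×48=96
  J6: C=67, w·C=2×67=134
Σ w·C = 797
= 797


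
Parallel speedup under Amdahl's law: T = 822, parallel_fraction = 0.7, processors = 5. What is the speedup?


Amdahl's law: T_p = T × ((1-p) + p/N)
= 822 × ((1-0.7) + 0.7/5)
= 822 × (0.30 + 0.1400)
= 822 × 0.4400
= 361.68
Speedup = 822/361.68
= 2.27×


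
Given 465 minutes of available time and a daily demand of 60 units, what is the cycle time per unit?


Cycle time = available time / demand
= 465 / 60
= 7.75 min/unit


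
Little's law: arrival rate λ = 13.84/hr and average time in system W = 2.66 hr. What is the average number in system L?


Little's law: L = λ × W
= 13.84 × 2.66
= 36.81


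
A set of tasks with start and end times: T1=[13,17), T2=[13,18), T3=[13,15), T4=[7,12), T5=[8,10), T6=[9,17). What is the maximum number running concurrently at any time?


Check each time point for overlaps:
  t=13: 4 tasks active (T1, T2, T3, T6)
Max concurrent = 4


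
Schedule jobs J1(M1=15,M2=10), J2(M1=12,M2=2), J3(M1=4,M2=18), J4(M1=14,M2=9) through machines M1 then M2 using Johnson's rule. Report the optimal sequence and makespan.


Johnson's rule:
Group 1 (M1≤M2, sort by M1): ['J3']
Group 2 (M1>M2, sort desc M2): ['J1', 'J4', 'J2']
Sequence: J3 → J1 → J4 → J2
Makespan calculation:
  J3: M1 done=4, M2 done=22
  J1: M1 done=19, M2 done=32
  J4: M1 done=33, M2 done=42
  J2: M1 done=45, M2 done=47
= Sequence: J3 → J1 → J4 → J2, Makespan: 47


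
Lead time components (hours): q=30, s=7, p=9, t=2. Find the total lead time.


Lead time = queue + setup + processing + transit
= 30 + 7 + 9 + 2
= 48 hours


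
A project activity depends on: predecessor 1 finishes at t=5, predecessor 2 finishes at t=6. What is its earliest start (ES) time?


ES = max of all predecessor completion times
Predecessors: [5, 6]
ES = max(5, 6)
= 6


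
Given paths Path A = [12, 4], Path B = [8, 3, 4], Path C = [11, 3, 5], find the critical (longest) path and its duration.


Path A: 12 + 4 = 16
Path B: 8 + 3 + 4 = 15
Path C: 11 + 3 + 5 = 19
Critical path = longest = max(16, 15, 19)
= 19 (Path C)


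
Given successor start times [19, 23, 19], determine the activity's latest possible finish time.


LF = min of all successor start times
Successors start at: [19, 23, 19]
LF = min(19, 23, 19)
= 19


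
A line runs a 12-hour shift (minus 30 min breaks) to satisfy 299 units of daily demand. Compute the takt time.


Available = 12×60 - 30 = 690 min
Takt time = 690 / 299
= 2.31 min/unit


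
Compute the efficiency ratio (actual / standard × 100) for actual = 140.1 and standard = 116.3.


Efficiency = (actual / standard) × 100
= (140.1 / 116.3) × 100
= 120.5%


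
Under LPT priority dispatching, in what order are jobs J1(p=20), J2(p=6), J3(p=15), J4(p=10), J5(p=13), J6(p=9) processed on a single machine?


LPT: sort by longest processing time first
  J1: p=20
  J3: p=15
  J5: p=13
  J4: p=10
  J6: p=9
  J2: p=6
Order: J1 → J3 → J5 → J4 → J6 → J2


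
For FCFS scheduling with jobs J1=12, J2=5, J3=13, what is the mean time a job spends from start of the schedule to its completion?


Completion times:
  J1: completes at 12
  J2: completes at 17
  J3: completes at 30
Sum = 59
Average = 59/3
= 19.67


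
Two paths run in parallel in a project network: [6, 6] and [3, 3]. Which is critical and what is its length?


Path A: 6 + 6 = 12
Path B: 3 + 3 = 6
Critical path = longest = max(12, 6)
= 12 (Path A)


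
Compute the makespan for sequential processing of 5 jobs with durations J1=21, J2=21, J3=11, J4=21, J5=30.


Sequential makespan: sum all processing times
= 21 + 21 + 11 + 21 + 30
= 104 time units


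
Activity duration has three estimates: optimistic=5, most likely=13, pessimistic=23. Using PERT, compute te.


te = (o + 4m + p) / 6
= (5 + 4×13 + 23) / 6
= (5 + 52 + 23) / 6
= 80 / 6
= 13.33


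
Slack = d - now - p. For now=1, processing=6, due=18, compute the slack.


Slack = due - current_time - processing
= 18 - 1 - 6
= 11


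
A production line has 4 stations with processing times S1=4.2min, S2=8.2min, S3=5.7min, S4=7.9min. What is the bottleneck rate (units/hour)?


Bottleneck = longest station time
Station times: [4.2, 8.2, 5.7, 7.9]
Max = 8.2 min
Rate = 60 / 8.2
= 7.32 units/hour (bottleneck: 8.2min)


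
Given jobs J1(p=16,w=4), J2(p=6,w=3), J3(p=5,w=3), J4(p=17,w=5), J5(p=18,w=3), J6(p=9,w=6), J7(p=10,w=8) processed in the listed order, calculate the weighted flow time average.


Completion times:
  J1: C=16, w×C=4×16=64
  J2: C=22, w×C=3×22=66
  J3: C=27, w×C=3×27=81
  J4: C=44, w×C=5×44=220
  J5: C=62, w×C=3×62=186
  J6: C=71, w×C=6×71=426
  J7: C=81, w×C=8×81=648
Sum w×C = 1691
Sum w = 32
Weighted avg = 1691/32
= 52.84


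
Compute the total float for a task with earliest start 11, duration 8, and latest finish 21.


EF = ES + duration = 11 + 8 = 19
LS = LF - duration = 21 - 8 = 13
Total Float = LF - EF = 21 - 19
(or LS - ES = 13 - 11)
= 2


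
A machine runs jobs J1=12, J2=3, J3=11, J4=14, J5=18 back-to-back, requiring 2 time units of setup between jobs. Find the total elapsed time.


Makespan = Σ processing + (n-1) × setup
= (12 + 3 + 11 + 14 + 18) + (5-1)×2
= 58 + 8
= 66 time units


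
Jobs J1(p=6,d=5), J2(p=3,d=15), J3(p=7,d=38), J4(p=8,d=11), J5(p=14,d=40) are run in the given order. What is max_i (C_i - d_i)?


Lateness per job (L = C - d):
  J1: C=6, d=5, L=1
  J2: C=9, d=15, L=-6
  J3: C=16, d=38, L=-22
  J4: C=24, d=11, L=13
  J5: C=38, d=40, L=-2
Lmax = max(1, -6, -22, 13, -2)
= 13


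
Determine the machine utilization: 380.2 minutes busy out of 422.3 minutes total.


Utilization = busy / total × 100
= 380.2 / 422.3 × 100
= 90.0%


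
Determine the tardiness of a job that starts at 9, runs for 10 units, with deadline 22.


Completion = start + processing = 9 + 10 = 19
Tardiness = max(0, C - d) = max(0, 19 - 22)
= max(0, -3)
= 0


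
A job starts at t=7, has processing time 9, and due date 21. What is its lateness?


Completion = 7 + 9 = 16
Lateness = C - d = 16 - 21
= -5


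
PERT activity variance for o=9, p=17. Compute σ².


σ² = ((p - o) / 6)² = (p - o)² / 36
= (17 - 9)² / 36
= 8² / 36
= 64 / 36
= 1.7778


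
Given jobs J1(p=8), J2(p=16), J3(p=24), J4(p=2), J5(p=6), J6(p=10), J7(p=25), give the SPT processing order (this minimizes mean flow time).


SPT: sort by shortest processing time
  J4: p=2
  J5: p=6
  J1: p=8
  J6: p=10
  J2: p=16
  J3: p=24
  J7: p=25
Order: J4 → J5 → J1 → J6 → J2 → J3 → J7


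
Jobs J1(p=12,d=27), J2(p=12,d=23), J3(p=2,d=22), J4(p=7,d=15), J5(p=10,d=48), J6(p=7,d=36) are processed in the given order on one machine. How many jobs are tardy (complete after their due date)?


Completion vs due date:
  J1: C=12, d=27 → on time
  J2: C=24, d=23 → TARDY
  J3: C=26, d=22 → TARDY
  J4: C=33, d=15 → TARDY
  J5: C=43, d=48 → on time
  J6: C=50, d=36 → TARDY
Tardy jobs: J2, J3, J4, J6
Count = 4


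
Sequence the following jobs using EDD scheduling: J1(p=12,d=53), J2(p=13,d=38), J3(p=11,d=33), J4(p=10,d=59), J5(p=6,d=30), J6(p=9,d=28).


EDD: sort by earliest due date
  J6: d=28, p=9
  J5: d=30, p=6
  J3: d=33, p=11
  J2: d=38, p=13
  J1: d=53, p=12
  J4: d=59, p=10
Order: J6 → J5 → J3 → J2 → J1 → J4


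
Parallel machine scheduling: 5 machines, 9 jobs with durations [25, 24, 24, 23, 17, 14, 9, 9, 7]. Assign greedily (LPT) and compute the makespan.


Jobs (LPT sorted): [25, 24, 24, 23, 17, 14, 9, 9, 7]
Machines: 5
  J=25 → Machine 1 (load: 0+25=25)
  J=24 → Machine 2 (load: 0+24=24)
  J=24 → Machine 3 (load: 0+24=24)
  J=23 → Machine 4 (load: 0+23=23)
  J=17 → Machine 5 (load: 0+17=17)
  J=14 → Machine 5 (load: 17+14=31)
  J=9 → Machine 4 (load: 23+9=32)
  J=9 → Machine 2 (load: 24+9=33)
  J=7 → Machine 3 (load: 24+7=31)
Machine loads: [25, 33, 31, 32, 31]
Makespan = max = 33 time units


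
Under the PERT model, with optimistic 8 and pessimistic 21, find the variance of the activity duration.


σ² = ((p - o) / 6)² = (p - o)² / 36
= (21 - 8)² / 36
= 13² / 36
= 169 / 36
= 4.6944


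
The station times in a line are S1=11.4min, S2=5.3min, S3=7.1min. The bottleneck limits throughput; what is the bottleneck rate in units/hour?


Bottleneck = longest station time
Station times: [11.4, 5.3, 7.1]
Max = 11.4 min
Rate = 60 / 11.4
= 5.26 units/hour (bottleneck: 11.4min)


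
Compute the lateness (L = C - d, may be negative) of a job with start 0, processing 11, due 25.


Completion = 0 + 11 = 11
Lateness = C - d = 11 - 25
= -14


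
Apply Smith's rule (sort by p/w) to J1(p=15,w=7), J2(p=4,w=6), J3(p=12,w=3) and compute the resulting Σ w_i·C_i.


WSPT order (by p/w): J2 → J1 → J3
  J2: C=4, w·C=6×4=24
  J1: C=19, w·C=7×19=133
  J3: C=31, w·C=3×31=93
Σ w·C = 250
= 250


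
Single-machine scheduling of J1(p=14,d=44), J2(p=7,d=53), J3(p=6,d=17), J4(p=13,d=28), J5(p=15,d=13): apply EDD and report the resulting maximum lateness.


EDD order: J5 → J3 → J4 → J1 → J2
Completion and lateness:
  J5: C=15, d=13, L=15-13=2
  J3: C=21, d=17, L=21-17=4
  J4: C=34, d=28, L=34-28=6
  J1: C=48, d=44, L=48-44=4
  J2: C=55, d=53, L=55-53=2
Lmax = max(2, 4, 6, 4, 2)
= 6


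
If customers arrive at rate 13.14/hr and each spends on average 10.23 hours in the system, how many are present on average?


Little's law: L = λ × W
= 13.14 × 10.23
= 134.42


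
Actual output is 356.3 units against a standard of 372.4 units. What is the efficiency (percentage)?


Efficiency = (actual / standard) × 100
= (356.3 / 372.4) × 100
= 95.7%


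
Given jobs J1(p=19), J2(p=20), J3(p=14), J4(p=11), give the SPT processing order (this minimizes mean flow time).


SPT: sort by shortest processing time
  J4: p=11
  J3: p=14
  J1: p=19
  J2: p=20
Order: J4 → J3 → J1 → J2


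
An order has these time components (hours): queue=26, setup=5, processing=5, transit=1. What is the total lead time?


Lead time = queue + setup + processing + transit
= 26 + 5 + 5 + 1
= 37 hours


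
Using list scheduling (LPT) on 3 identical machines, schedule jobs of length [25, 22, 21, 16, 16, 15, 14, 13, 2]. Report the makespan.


Jobs (LPT sorted): [25, 22, 21, 16, 16, 15, 14, 13, 2]
Machines: 3
  J=25 → Machine 1 (load: 0+25=25)
  J=22 → Machine 2 (load: 0+22=22)
  J=21 → Machine 3 (load: 0+21=21)
  J=16 → Machine 3 (load: 21+16=37)
  J=16 → Machine 2 (load: 22+16=38)
  J=15 → Machine 1 (load: 25+15=40)
  J=14 → Machine 3 (load: 37+14=51)
  J=13 → Machine 2 (load: 38+13=51)
  J=2 → Machine 1 (load: 40+2=42)
Machine loads: [42, 51, 51]
Makespan = max = 51 time units


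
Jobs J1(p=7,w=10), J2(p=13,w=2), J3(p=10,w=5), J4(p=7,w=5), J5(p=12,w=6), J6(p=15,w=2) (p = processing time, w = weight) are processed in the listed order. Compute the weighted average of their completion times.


Completion times:
  J1: C=7, w×C=10×7=70
  J2: C=20, w×C=2×20=40
  J3: C=30, w×C=5×30=150
  J4: C=37, w×C=5×37=185
  J5: C=49, w×C=6×49=294
  J6: C=64, w×C=2×64=128
Sum w×C = 867
Sum w = 30
Weighted avg = 867/30
= 28.90


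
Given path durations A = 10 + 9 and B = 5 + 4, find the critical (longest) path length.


Path A: 10 + 9 = 19
Path B: 5 + 4 = 9
Critical path = longest = max(19, 9)
= 19 (Path A)


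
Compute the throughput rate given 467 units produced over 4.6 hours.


Throughput = units / time
= 467 / 4.6
= 101.5 units/hour


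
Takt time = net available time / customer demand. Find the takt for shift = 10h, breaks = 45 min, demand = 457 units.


Available = 10×60 - 45 = 555 min
Takt time = 555 / 457
= 1.21 min/unit


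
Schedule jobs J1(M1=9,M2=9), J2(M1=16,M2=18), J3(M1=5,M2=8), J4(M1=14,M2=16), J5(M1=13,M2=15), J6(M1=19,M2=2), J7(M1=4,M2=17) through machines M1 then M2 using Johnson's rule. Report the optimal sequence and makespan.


Johnson's rule:
Group 1 (M1≤M2, sort by M1): ['J7', 'J3', 'J1', 'J5', 'J4', 'J2']
Group 2 (M1>M2, sort desc M2): ['J6']
Sequence: J7 → J3 → J1 → J5 → J4 → J2 → J6
Makespan calculation:
  J7: M1 done=4, M2 done=21
  J3: M1 done=9, M2 done=29
  J1: M1 done=18, M2 done=38
  J5: M1 done=31, M2 done=53
  J4: M1 done=45, M2 done=69
  J2: M1 done=61, M2 done=87
  J6: M1 done=80, M2 done=89
= Sequence: J7 → J3 → J1 → J5 → J4 → J2 → J6, Makespan: 89


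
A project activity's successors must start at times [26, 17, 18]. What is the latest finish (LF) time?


LF = min of all successor start times
Successors start at: [26, 17, 18]
LF = min(26, 17, 18)
= 17


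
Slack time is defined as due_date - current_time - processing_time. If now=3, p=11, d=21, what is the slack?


Slack = due - current_time - processing
= 21 - 3 - 11
= 7


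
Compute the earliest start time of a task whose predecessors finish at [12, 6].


ES = max of all predecessor completion times
Predecessors: [12, 6]
ES = max(12, 6)
= 12


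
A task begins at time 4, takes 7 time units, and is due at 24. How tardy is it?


Completion = start + processing = 4 + 7 = 11
Tardiness = max(0, C - d) = max(0, 11 - 24)
= max(0, -13)
= 0


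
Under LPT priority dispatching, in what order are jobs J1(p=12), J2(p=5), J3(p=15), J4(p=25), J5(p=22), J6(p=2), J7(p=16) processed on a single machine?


LPT: sort by longest processing time first
  J4: p=25
  J5: p=22
  J7: p=16
  J3: p=15
  J1: p=12
  J2: p=5
  J6: p=2
Order: J4 → J5 → J7 → J3 → J1 → J2 → J6


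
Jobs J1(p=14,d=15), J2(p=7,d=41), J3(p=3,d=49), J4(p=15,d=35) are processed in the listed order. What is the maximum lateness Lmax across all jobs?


Lateness per job (L = C - d):
  J1: C=14, d=15, L=-1
  J2: C=21, d=41, L=-20
  J3: C=24, d=49, L=-25
  J4: C=39, d=35, L=4
Lmax = max(-1, -20, -25, 4)
= 4


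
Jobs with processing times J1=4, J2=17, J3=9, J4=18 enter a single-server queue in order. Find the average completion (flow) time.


Completion times:
  J1: completes at 4
  J2: completes at 21
  J3: completes at 30
  J4: completes at 48
Sum = 103
Average = 103/4
= 25.75
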